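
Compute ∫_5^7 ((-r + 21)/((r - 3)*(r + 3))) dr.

Factor the denominator: r**2 - 9 = (r + 3)(r - 3).
Partial fractions: (-r + 21)/((r - 3)*(r + 3)) = -4/(r + 3) + 3/(r - 3).
An antiderivative is F(r) = 3*log(r - 3) - 4*log(r + 3).
Then F(7) - F(5) = (-4*log(5) + 2*log(2)) - (-9*log(2)) = -4*log(5) + 11*log(2).

-4*log(5) + 11*log(2)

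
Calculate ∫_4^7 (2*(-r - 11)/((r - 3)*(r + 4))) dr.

-14*log(2) + 2*log(11)

Factor the denominator: r**2 + r - 12 = (r + 4)(r - 3).
Partial fractions: 2*(-r - 11)/((r - 3)*(r + 4)) = 2/(r + 4) - 4/(r - 3).
An antiderivative is F(r) = -4*log(r - 3) + 2*log(r + 4).
Then F(7) - F(4) = (-8*log(2) + 2*log(11)) - (log(64)) = -14*log(2) + 2*log(11).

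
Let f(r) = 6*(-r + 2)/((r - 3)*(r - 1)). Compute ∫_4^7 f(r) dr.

Factor the denominator: r**2 - 4*r + 3 = (r - 1)(r - 3).
Partial fractions: 6*(-r + 2)/((r - 3)*(r - 1)) = -3/(r - 1) - 3/(r - 3).
An antiderivative is F(r) = -3*log(r - 3) - 3*log(r - 1).
Then F(7) - F(4) = (-9*log(2) - 3*log(3)) - (-log(27)) = -9*log(2).

-9*log(2)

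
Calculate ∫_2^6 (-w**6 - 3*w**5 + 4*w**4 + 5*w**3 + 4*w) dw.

By the power rule, an antiderivative is F(w) = -w**7/7 - w**6/2 + 4*w**5/5 + 5*w**4/4 + 2*w**2.
Then F(6) - F(2) = (-1939212/35) - (116/35) = -1939328/35.

-1939328/35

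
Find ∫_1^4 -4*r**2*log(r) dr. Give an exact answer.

Integrate by parts once (u = ln r, dv = -4*r**2 dr).
An antiderivative is F(r) = -4*r**3*(3*log(r) - 1)/9.
Then F(4) - F(1) = (256/9 - 512*log(2)/3) - (4/9) = 28 - 512*log(2)/3.

28 - 512*log(2)/3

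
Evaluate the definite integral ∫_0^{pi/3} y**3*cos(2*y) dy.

Integrate by parts 3 times (u = y^3, dv = cos(2*y) dy).
An antiderivative is F(y) = y**3*sin(2*y)/2 + 3*y**2*cos(2*y)/4 - 3*y*sin(2*y)/4 - 3*cos(2*y)/8.
Then F(pi/3) - F(0) = (-sqrt(3)*pi/8 - pi**2/24 + 3/16 + sqrt(3)*pi**3/108) - (-3/8) = -sqrt(3)*pi/8 - pi**2/24 + sqrt(3)*pi**3/108 + 9/16.

-sqrt(3)*pi/8 - pi**2/24 + sqrt(3)*pi**3/108 + 9/16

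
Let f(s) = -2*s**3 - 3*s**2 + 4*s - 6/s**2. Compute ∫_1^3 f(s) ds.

By the power rule, an antiderivative is F(s) = -s**4/2 - s**3 + 2*s**2 + 6/s.
Then F(3) - F(1) = (-95/2) - (13/2) = -54.

-54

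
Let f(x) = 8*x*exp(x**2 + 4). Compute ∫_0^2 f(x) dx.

Let u = x**2 + 4, so du = 2*x dx. When x = 0, u = 4; when x = 2, u = 8.
The integral becomes 4·∫ exp(u) du from 4 to 8, with antiderivative 4*exp(u).
Back in x: F(x) = 4*exp(x**2 + 4).
Then F(2) - F(0) = (4*exp(8)) - (4*exp(4)) = -4*(1 - exp(4))*exp(4).

-4*(1 - exp(4))*exp(4)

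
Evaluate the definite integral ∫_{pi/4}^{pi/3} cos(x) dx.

An antiderivative is F(x) = sin(x).
Then F(pi/3) - F(pi/4) = (sqrt(3)/2) - (sqrt(2)/2) = -sqrt(2)/2 + sqrt(3)/2.

-sqrt(2)/2 + sqrt(3)/2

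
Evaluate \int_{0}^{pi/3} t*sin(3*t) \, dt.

pi/9

Integrate by parts once (u = t, dv = sin(3*t) dt).
An antiderivative is F(t) = -t*cos(3*t)/3 + sin(3*t)/9.
Then F(pi/3) - F(0) = (pi/9) - (0) = pi/9.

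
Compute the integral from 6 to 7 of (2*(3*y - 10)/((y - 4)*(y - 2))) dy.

Factor the denominator: y**2 - 6*y + 8 = (y - 2)(y - 4).
Partial fractions: 2*(3*y - 10)/((y - 4)*(y - 2)) = 4/(y - 2) + 2/(y - 4).
An antiderivative is F(y) = 2*log(y - 4) + 4*log(y - 2).
Then F(7) - F(6) = (2*log(3) + 4*log(5)) - (10*log(2)) = -10*log(2) + 2*log(3) + 4*log(5).

-10*log(2) + 2*log(3) + 4*log(5)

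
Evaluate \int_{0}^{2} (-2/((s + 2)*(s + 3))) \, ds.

Factor the denominator: s**2 + 5*s + 6 = (s + 3)(s + 2).
Partial fractions: -2/((s + 2)*(s + 3)) = 2/(s + 3) - 2/(s + 2).
An antiderivative is F(s) = -2*log(s + 2) + 2*log(s + 3).
Then F(2) - F(0) = (log(25/16)) - (log(9/4)) = log(25/36).

log(25/36)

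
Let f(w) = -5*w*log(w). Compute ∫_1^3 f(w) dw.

Integrate by parts once (u = ln w, dv = -5*w dw).
An antiderivative is F(w) = -5*w**2*(2*log(w) - 1)/4.
Then F(3) - F(1) = (45/4 - 45*log(3)/2) - (5/4) = 10 - 45*log(3)/2.

10 - 45*log(3)/2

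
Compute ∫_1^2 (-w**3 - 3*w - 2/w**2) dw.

-37/4

By the power rule, an antiderivative is F(w) = -w**4/4 - 3*w**2/2 + 2/w.
Then F(2) - F(1) = (-9) - (1/4) = -37/4.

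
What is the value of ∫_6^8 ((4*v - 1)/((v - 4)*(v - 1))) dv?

Factor the denominator: v**2 - 5*v + 4 = (v - 1)(v - 4).
Partial fractions: (4*v - 1)/((v - 4)*(v - 1)) = -1/(v - 1) + 5/(v - 4).
An antiderivative is F(v) = 5*log(v - 4) - log(v - 1).
Then F(8) - F(6) = (-log(7) + 10*log(2)) - (log(32/5)) = -log(7) + log(5) + 5*log(2).

-log(7) + log(5) + 5*log(2)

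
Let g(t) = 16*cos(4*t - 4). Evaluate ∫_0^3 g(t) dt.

Let u = 4*t - 4, so du = 4 dt. When t = 0, u = -4; when t = 3, u = 8.
The integral becomes 4·∫ cos(u) du from -4 to 8, with antiderivative 4*sin(u).
Back in t: F(t) = 4*sin(4*t - 4).
Then F(3) - F(0) = (4*sin(8)) - (-4*sin(4)) = 4*sin(4) + 4*sin(8).

4*sin(4) + 4*sin(8)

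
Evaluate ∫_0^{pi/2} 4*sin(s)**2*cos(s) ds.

4/3

Let u = sin(s), so du = cos(s) ds. When s = 0, u = 0; when s = pi/2, u = 1.
The integral becomes 4·∫ u**2 du from 0 to 1, with antiderivative 4*u**3/3.
Back in s: F(s) = 4*sin(s)**3/3.
Then F(pi/2) - F(0) = (4/3) - (0) = 4/3.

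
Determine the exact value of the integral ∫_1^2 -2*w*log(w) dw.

Integrate by parts once (u = ln w, dv = -2*w dw).
An antiderivative is F(w) = -w**2*(2*log(w) - 1)/2.
Then F(2) - F(1) = (2 - log(16)) - (1/2) = 3/2 - log(16).

3/2 - log(16)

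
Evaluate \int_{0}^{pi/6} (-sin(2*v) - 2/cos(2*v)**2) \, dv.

An antiderivative is F(v) = cos(2*v)/2 - tan(2*v).
Then F(pi/6) - F(0) = (1/4 - sqrt(3)) - (1/2) = -sqrt(3) - 1/4.

-sqrt(3) - 1/4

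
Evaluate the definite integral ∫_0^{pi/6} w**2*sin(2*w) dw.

-1/8 - pi**2/144 + sqrt(3)*pi/24

Integrate by parts twice (u = w^2, dv = sin(2*w) dw).
An antiderivative is F(w) = -w**2*cos(2*w)/2 + w*sin(2*w)/2 + cos(2*w)/4.
Then F(pi/6) - F(0) = (-pi**2/144 + 1/8 + sqrt(3)*pi/24) - (1/4) = -1/8 - pi**2/144 + sqrt(3)*pi/24.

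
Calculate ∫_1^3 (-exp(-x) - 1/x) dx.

An antiderivative is F(x) = -log(x) + exp(-x).
Then F(3) - F(1) = (-log(3) + exp(-3)) - (exp(-1)) = -log(3) - exp(-1) + exp(-3).

-log(3) - exp(-1) + exp(-3)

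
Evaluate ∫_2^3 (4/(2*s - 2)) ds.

An antiderivative is F(s) = 2*log(2*s - 2).
Then F(3) - F(2) = (log(16)) - (log(4)) = log(4).

log(4)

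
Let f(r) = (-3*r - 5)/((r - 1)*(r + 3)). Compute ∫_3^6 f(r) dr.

Factor the denominator: r**2 + 2*r - 3 = (r + 3)(r - 1).
Partial fractions: (-3*r - 5)/((r - 1)*(r + 3)) = -1/(r + 3) - 2/(r - 1).
An antiderivative is F(r) = -2*log(r - 1) - log(r + 3).
Then F(6) - F(3) = (-2*log(5) - 2*log(3)) - (-log(24)) = log(8/75).

log(8/75)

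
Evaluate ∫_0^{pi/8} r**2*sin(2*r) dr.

-1/4 - sqrt(2)*pi**2/256 + sqrt(2)*pi/32 + sqrt(2)/8

Integrate by parts twice (u = r^2, dv = sin(2*r) dr).
An antiderivative is F(r) = -r**2*cos(2*r)/2 + r*sin(2*r)/2 + cos(2*r)/4.
Then F(pi/8) - F(0) = (sqrt(2)*(-pi**2 + 8*pi + 32)/256) - (1/4) = -1/4 - sqrt(2)*pi**2/256 + sqrt(2)*pi/32 + sqrt(2)/8.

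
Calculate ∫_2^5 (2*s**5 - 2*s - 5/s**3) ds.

206619/40

By the power rule, an antiderivative is F(s) = s**6/3 - s**2 + 5/(2*s**2).
Then F(5) - F(2) = (155503/30) - (431/24) = 206619/40.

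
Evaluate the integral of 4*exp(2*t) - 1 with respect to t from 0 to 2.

An antiderivative is F(t) = 2*exp(2*t) - t.
Then F(2) - F(0) = (-2 + 2*exp(4)) - (2) = -4 + 2*exp(4).

-4 + 2*exp(4)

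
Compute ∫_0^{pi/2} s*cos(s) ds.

-1 + pi/2

Integrate by parts once (u = s, dv = cos(s) ds).
An antiderivative is F(s) = s*sin(s) + cos(s).
Then F(pi/2) - F(0) = (pi/2) - (1) = -1 + pi/2.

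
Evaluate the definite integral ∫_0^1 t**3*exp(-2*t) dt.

3/8 - 19*exp(-2)/8

Integrate by parts 3 times (u = t^3, dv = exp(-2*t) dt).
An antiderivative is F(t) = (-4*t**3 - 6*t**2 - 6*t - 3)*exp(-2*t)/8.
Then F(1) - F(0) = (-19*exp(-2)/8) - (-3/8) = 3/8 - 19*exp(-2)/8.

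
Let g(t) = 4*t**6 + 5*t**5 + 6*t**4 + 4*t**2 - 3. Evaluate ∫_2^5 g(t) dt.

4297707/70

By the power rule, an antiderivative is F(t) = 4*t**7/7 + 5*t**6/6 + 6*t**5/5 + 4*t**3/3 - 3*t.
Then F(5) - F(2) = (861915/14) - (5934/35) = 4297707/70.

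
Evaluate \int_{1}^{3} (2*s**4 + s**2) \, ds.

By the power rule, an antiderivative is F(s) = 2*s**5/5 + s**3/3.
Then F(3) - F(1) = (531/5) - (11/15) = 1582/15.

1582/15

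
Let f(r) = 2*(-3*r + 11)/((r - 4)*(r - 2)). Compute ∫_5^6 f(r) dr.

Factor the denominator: r**2 - 6*r + 8 = (r - 2)(r - 4).
Partial fractions: 2*(-3*r + 11)/((r - 4)*(r - 2)) = -5/(r - 2) - 1/(r - 4).
An antiderivative is F(r) = -log(r - 4) - 5*log(r - 2).
Then F(6) - F(5) = (-11*log(2)) - (-5*log(3)) = -11*log(2) + 5*log(3).

-11*log(2) + 5*log(3)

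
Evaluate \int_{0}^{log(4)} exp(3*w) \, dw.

21

Let u = exp(w), so du = exp(w) dw. When w = 0, u = 1; when w = log(4), u = 4.
The integral becomes ∫ u**2 du from 1 to 4, with antiderivative u**3/3.
Back in w: F(w) = exp(3*w)/3.
Then F(log(4)) - F(0) = (64/3) - (1/3) = 21.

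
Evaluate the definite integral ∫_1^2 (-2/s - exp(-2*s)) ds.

An antiderivative is F(s) = -2*log(s) + exp(-2*s)/2.
Then F(2) - F(1) = (-2*log(2) + exp(-4)/2) - (exp(-2)/2) = (-4*exp(4)*log(2) - exp(2) + 1)*exp(-4)/2.

(-4*exp(4)*log(2) - exp(2) + 1)*exp(-4)/2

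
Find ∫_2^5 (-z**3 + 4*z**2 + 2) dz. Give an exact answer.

39/4

By the power rule, an antiderivative is F(z) = -z**4/4 + 4*z**3/3 + 2*z.
Then F(5) - F(2) = (245/12) - (32/3) = 39/4.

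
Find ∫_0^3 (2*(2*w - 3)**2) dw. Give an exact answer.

18

Let u = 2*w - 3, so du = 2 dw. When w = 0, u = -3; when w = 3, u = 3.
The integral becomes ∫ u**2 du from -3 to 3, with antiderivative u**3/3.
Back in w: F(w) = (2*w - 3)**3/3.
Then F(3) - F(0) = (9) - (-9) = 18.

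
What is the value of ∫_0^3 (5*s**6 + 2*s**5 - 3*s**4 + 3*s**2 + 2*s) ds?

59337/35

By the power rule, an antiderivative is F(s) = 5*s**7/7 + s**6/3 - 3*s**5/5 + s**3 + s**2.
Then F(3) - F(0) = (59337/35) - (0) = 59337/35.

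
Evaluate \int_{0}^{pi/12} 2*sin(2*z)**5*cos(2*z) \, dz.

1/384

Let u = sin(2*z), so du = 2*cos(2*z) dz. When z = 0, u = 0; when z = pi/12, u = 1/2.
The integral becomes ∫ u**5 du from 0 to 1/2, with antiderivative u**6/6.
Back in z: F(z) = sin(2*z)**6/6.
Then F(pi/12) - F(0) = (1/384) - (0) = 1/384.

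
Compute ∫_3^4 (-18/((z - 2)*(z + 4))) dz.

-3*log(7) + 6*log(2)

Factor the denominator: z**2 + 2*z - 8 = (z + 4)(z - 2).
Partial fractions: -18/((z - 2)*(z + 4)) = 3/(z + 4) - 3/(z - 2).
An antiderivative is F(z) = -3*log(z - 2) + 3*log(z + 4).
Then F(4) - F(3) = (log(64)) - (3*log(7)) = -3*log(7) + 6*log(2).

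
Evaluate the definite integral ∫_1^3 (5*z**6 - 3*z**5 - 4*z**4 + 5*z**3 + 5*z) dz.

39334/35

By the power rule, an antiderivative is F(z) = 5*z**7/7 - z**6/2 - 4*z**5/5 + 5*z**4/4 + 5*z**2/2.
Then F(3) - F(1) = (157779/140) - (443/140) = 39334/35.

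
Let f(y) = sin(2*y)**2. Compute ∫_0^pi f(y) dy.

pi/2

Use the identity sin^2(2*y) = (1 - cos(4*y))/2.
An antiderivative is F(y) = y/2 - sin(4*y)/8.
Then F(pi) - F(0) = (pi/2) - (0) = pi/2.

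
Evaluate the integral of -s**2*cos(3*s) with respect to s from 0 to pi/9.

Integrate by parts twice (u = s^2, dv = -cos(3*s) ds).
An antiderivative is F(s) = -s**2*sin(3*s)/3 - 2*s*cos(3*s)/9 + 2*sin(3*s)/27.
Then F(pi/9) - F(0) = (-pi/81 - sqrt(3)*pi**2/486 + sqrt(3)/27) - (0) = -pi/81 - sqrt(3)*pi**2/486 + sqrt(3)/27.

-pi/81 - sqrt(3)*pi**2/486 + sqrt(3)/27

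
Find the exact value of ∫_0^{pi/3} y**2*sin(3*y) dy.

Integrate by parts twice (u = y^2, dv = sin(3*y) dy).
An antiderivative is F(y) = -y**2*cos(3*y)/3 + 2*y*sin(3*y)/9 + 2*cos(3*y)/27.
Then F(pi/3) - F(0) = (-2/27 + pi**2/27) - (2/27) = -4/27 + pi**2/27.

-4/27 + pi**2/27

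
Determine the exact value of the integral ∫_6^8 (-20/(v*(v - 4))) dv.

-5*log(3) + 5*log(2)

Factor the denominator: v**2 - 4*v = v(v - 4).
Partial fractions: -20/(v*(v - 4)) = 5/v - 5/(v - 4).
An antiderivative is F(v) = 5*log(v) - 5*log(v - 4).
Then F(8) - F(6) = (log(32)) - (5*log(3)) = -5*log(3) + 5*log(2).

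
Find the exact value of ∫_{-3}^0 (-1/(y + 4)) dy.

An antiderivative is F(y) = -log(y + 4).
Then F(0) - F(-3) = (-log(4)) - (0) = -log(4).

-log(4)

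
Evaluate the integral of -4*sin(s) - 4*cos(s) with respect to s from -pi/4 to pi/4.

An antiderivative is F(s) = -4*sin(s) + 4*cos(s).
Then F(pi/4) - F(-pi/4) = (0) - (4*sqrt(2)) = -4*sqrt(2).

-4*sqrt(2)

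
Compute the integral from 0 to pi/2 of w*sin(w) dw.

1

Integrate by parts once (u = w, dv = sin(w) dw).
An antiderivative is F(w) = -w*cos(w) + sin(w).
Then F(pi/2) - F(0) = (1) - (0) = 1.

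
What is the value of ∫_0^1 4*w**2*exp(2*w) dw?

-1 + exp(2)

Integrate by parts twice (u = w^2, dv = 4*exp(2*w) dw).
An antiderivative is F(w) = (2*w**2 - 2*w + 1)*exp(2*w).
Then F(1) - F(0) = (exp(2)) - (1) = -1 + exp(2).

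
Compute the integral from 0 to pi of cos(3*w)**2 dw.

pi/2

Use the identity cos^2(3*w) = (1 + cos(6*w))/2.
An antiderivative is F(w) = w/2 + sin(6*w)/12.
Then F(pi) - F(0) = (pi/2) - (0) = pi/2.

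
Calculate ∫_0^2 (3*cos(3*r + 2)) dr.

Let u = 3*r + 2, so du = 3 dr. When r = 0, u = 2; when r = 2, u = 8.
The integral becomes ∫ cos(u) du from 2 to 8, with antiderivative sin(u).
Back in r: F(r) = sin(3*r + 2).
Then F(2) - F(0) = (sin(8)) - (sin(2)) = -sin(2) + sin(8).

-sin(2) + sin(8)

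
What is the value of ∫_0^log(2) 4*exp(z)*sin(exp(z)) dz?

Let u = exp(z), so du = exp(z) dz. When z = 0, u = 1; when z = log(2), u = 2.
The integral becomes 4·∫ sin(u) du from 1 to 2, with antiderivative -4*cos(u).
Back in z: F(z) = -4*cos(exp(z)).
Then F(log(2)) - F(0) = (-4*cos(2)) - (-4*cos(1)) = -4*cos(2) + 4*cos(1).

-4*cos(2) + 4*cos(1)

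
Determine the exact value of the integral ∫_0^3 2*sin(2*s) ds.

Let u = 2*s, so du = 2 ds. When s = 0, u = 0; when s = 3, u = 6.
The integral becomes ∫ sin(u) du from 0 to 6, with antiderivative -cos(u).
Back in s: F(s) = -cos(2*s).
Then F(3) - F(0) = (-cos(6)) - (-1) = 1 - cos(6).

1 - cos(6)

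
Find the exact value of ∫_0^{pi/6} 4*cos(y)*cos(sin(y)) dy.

Let u = sin(y), so du = cos(y) dy. When y = 0, u = 0; when y = pi/6, u = 1/2.
The integral becomes 4·∫ cos(u) du from 0 to 1/2, with antiderivative 4*sin(u).
Back in y: F(y) = 4*sin(sin(y)).
Then F(pi/6) - F(0) = (4*sin(1/2)) - (0) = 4*sin(1/2).

4*sin(1/2)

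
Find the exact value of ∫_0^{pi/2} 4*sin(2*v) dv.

An antiderivative is F(v) = -2*cos(2*v).
Then F(pi/2) - F(0) = (2) - (-2) = 4.

4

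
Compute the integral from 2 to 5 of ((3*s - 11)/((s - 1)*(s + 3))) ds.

-5*log(5) + 11*log(2)

Factor the denominator: s**2 + 2*s - 3 = (s + 3)(s - 1).
Partial fractions: (3*s - 11)/((s - 1)*(s + 3)) = 5/(s + 3) - 2/(s - 1).
An antiderivative is F(s) = -2*log(s - 1) + 5*log(s + 3).
Then F(5) - F(2) = (11*log(2)) - (5*log(5)) = -5*log(5) + 11*log(2).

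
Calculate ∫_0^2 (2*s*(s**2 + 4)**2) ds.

448/3

Let u = s**2 + 4, so du = 2*s ds. When s = 0, u = 4; when s = 2, u = 8.
The integral becomes ∫ u**2 du from 4 to 8, with antiderivative u**3/3.
Back in s: F(s) = (s**2 + 4)**3/3.
Then F(2) - F(0) = (512/3) - (64/3) = 448/3.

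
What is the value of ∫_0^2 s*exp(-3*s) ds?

Integrate by parts once (u = s, dv = exp(-3*s) ds).
An antiderivative is F(s) = (-3*s - 1)*exp(-3*s)/9.
Then F(2) - F(0) = (-7*exp(-6)/9) - (-1/9) = (-7 + exp(6))*exp(-6)/9.

(-7 + exp(6))*exp(-6)/9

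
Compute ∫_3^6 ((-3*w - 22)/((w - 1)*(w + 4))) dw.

Factor the denominator: w**2 + 3*w - 4 = (w + 4)(w - 1).
Partial fractions: (-3*w - 22)/((w - 1)*(w + 4)) = 2/(w + 4) - 5/(w - 1).
An antiderivative is F(w) = -5*log(w - 1) + 2*log(w + 4).
Then F(6) - F(3) = (-3*log(5) + 2*log(2)) - (log(49/32)) = -3*log(5) - 2*log(7) + 7*log(2).

-3*log(5) - 2*log(7) + 7*log(2)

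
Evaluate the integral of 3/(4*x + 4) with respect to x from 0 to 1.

An antiderivative is F(x) = 3*log(4*x + 4)/4.
Then F(1) - F(0) = (9*log(2)/4) - (3*log(2)/2) = 3*log(2)/4.

3*log(2)/4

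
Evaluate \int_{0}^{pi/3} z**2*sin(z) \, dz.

-1 - pi**2/18 + sqrt(3)*pi/3

Integrate by parts twice (u = z^2, dv = sin(z) dz).
An antiderivative is F(z) = -z**2*cos(z) + 2*z*sin(z) + 2*cos(z).
Then F(pi/3) - F(0) = (-pi**2/18 + 1 + sqrt(3)*pi/3) - (2) = -1 - pi**2/18 + sqrt(3)*pi/3.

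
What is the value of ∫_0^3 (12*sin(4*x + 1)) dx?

Let u = 4*x + 1, so du = 4 dx. When x = 0, u = 1; when x = 3, u = 13.
The integral becomes 3·∫ sin(u) du from 1 to 13, with antiderivative -3*cos(u).
Back in x: F(x) = -3*cos(4*x + 1).
Then F(3) - F(0) = (-3*cos(13)) - (-3*cos(1)) = -3*cos(13) + 3*cos(1).

-3*cos(13) + 3*cos(1)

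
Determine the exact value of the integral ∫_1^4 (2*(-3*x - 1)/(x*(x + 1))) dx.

Factor the denominator: x**2 + x = (x + 1)x.
Partial fractions: 2*(-3*x - 1)/(x*(x + 1)) = -4/(x + 1) - 2/x.
An antiderivative is F(x) = -2*log(x) - 4*log(x + 1).
Then F(4) - F(1) = (-4*log(5) - 4*log(2)) - (-log(16)) = -4*log(5).

-4*log(5)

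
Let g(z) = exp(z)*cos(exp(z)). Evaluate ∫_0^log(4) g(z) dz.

Let u = exp(z), so du = exp(z) dz. When z = 0, u = 1; when z = log(4), u = 4.
The integral becomes ∫ cos(u) du from 1 to 4, with antiderivative sin(u).
Back in z: F(z) = sin(exp(z)).
Then F(log(4)) - F(0) = (sin(4)) - (sin(1)) = -sin(1) + sin(4).

-sin(1) + sin(4)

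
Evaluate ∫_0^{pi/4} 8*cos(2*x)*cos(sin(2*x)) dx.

Let u = sin(2*x), so du = 2*cos(2*x) dx. When x = 0, u = 0; when x = pi/4, u = 1.
The integral becomes 4·∫ cos(u) du from 0 to 1, with antiderivative 4*sin(u).
Back in x: F(x) = 4*sin(sin(2*x)).
Then F(pi/4) - F(0) = (4*sin(1)) - (0) = 4*sin(1).

4*sin(1)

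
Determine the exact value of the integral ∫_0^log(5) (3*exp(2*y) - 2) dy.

36 - 2*log(5)

An antiderivative is F(y) = 3*exp(2*y)/2 - 2*y.
Then F(log(5)) - F(0) = (75/2 - log(25)) - (3/2) = 36 - 2*log(5).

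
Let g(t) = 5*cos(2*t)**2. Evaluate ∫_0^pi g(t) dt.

5*pi/2

Use the identity cos^2(2*t) = (1 + cos(4*t))/2.
An antiderivative is F(t) = 5*t/2 + 5*sin(4*t)/8.
Then F(pi) - F(0) = (5*pi/2) - (0) = 5*pi/2.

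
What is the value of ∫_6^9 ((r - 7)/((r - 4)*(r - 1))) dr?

-3*log(5) + 7*log(2)

Factor the denominator: r**2 - 5*r + 4 = (r - 1)(r - 4).
Partial fractions: (r - 7)/((r - 4)*(r - 1)) = 2/(r - 1) - 1/(r - 4).
An antiderivative is F(r) = -log(r - 4) + 2*log(r - 1).
Then F(9) - F(6) = (log(64/5)) - (log(25/2)) = -3*log(5) + 7*log(2).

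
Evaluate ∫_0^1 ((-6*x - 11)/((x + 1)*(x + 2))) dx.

-log(48)

Factor the denominator: x**2 + 3*x + 2 = (x + 2)(x + 1).
Partial fractions: (-6*x - 11)/((x + 1)*(x + 2)) = -1/(x + 2) - 5/(x + 1).
An antiderivative is F(x) = -5*log(x + 1) - log(x + 2).
Then F(1) - F(0) = (-log(96)) - (-log(2)) = -log(48).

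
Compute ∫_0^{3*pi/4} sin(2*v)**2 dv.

Use the identity sin^2(2*v) = (1 - cos(4*v))/2.
An antiderivative is F(v) = v/2 - sin(4*v)/8.
Then F(3*pi/4) - F(0) = (3*pi/8) - (0) = 3*pi/8.

3*pi/8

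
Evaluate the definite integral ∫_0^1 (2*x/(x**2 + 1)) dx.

log(2)

Let u = x**2 + 1, so du = 2*x dx. When x = 0, u = 1; when x = 1, u = 2.
The integral becomes ∫ 1/u du from 1 to 2, with antiderivative log(u).
Back in x: F(x) = log(x**2 + 1).
Then F(1) - F(0) = (log(2)) - (0) = log(2).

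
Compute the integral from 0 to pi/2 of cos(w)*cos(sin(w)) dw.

Let u = sin(w), so du = cos(w) dw. When w = 0, u = 0; when w = pi/2, u = 1.
The integral becomes ∫ cos(u) du from 0 to 1, with antiderivative sin(u).
Back in w: F(w) = sin(sin(w)).
Then F(pi/2) - F(0) = (sin(1)) - (0) = sin(1).

sin(1)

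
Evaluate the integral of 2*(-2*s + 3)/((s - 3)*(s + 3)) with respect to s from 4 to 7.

Factor the denominator: s**2 - 9 = (s + 3)(s - 3).
Partial fractions: 2*(-2*s + 3)/((s - 3)*(s + 3)) = -3/(s + 3) - 1/(s - 3).
An antiderivative is F(s) = -log(s - 3) - 3*log(s + 3).
Then F(7) - F(4) = (-3*log(5) - 5*log(2)) - (-3*log(7)) = -3*log(5) - 5*log(2) + 3*log(7).

-3*log(5) - 5*log(2) + 3*log(7)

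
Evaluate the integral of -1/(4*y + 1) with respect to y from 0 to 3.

An antiderivative is F(y) = -log(4*y + 1)/4.
Then F(3) - F(0) = (-log(13)/4) - (0) = -log(13)/4.

-log(13)/4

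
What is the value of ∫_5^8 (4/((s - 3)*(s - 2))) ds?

Factor the denominator: s**2 - 5*s + 6 = (s - 2)(s - 3).
Partial fractions: 4/((s - 3)*(s - 2)) = -4/(s - 2) + 4/(s - 3).
An antiderivative is F(s) = 4*log(s - 3) - 4*log(s - 2).
Then F(8) - F(5) = (-4*log(3) - 4*log(2) + 4*log(5)) - (log(16/81)) = -8*log(2) + 4*log(5).

-8*log(2) + 4*log(5)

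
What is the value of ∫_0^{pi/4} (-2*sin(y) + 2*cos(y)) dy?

-2 + 2*sqrt(2)

An antiderivative is F(y) = 2*sin(y) + 2*cos(y).
Then F(pi/4) - F(0) = (2*sqrt(2)) - (2) = -2 + 2*sqrt(2).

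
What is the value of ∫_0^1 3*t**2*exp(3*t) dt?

Integrate by parts twice (u = t^2, dv = 3*exp(3*t) dt).
An antiderivative is F(t) = (9*t**2 - 6*t + 2)*exp(3*t)/9.
Then F(1) - F(0) = (5*exp(3)/9) - (2/9) = -2/9 + 5*exp(3)/9.

-2/9 + 5*exp(3)/9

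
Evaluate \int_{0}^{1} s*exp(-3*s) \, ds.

(-4 + exp(3))*exp(-3)/9

Integrate by parts once (u = s, dv = exp(-3*s) ds).
An antiderivative is F(s) = (-3*s - 1)*exp(-3*s)/9.
Then F(1) - F(0) = (-4*exp(-3)/9) - (-1/9) = (-4 + exp(3))*exp(-3)/9.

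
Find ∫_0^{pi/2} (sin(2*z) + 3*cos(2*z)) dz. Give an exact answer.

1

An antiderivative is F(z) = 3*sin(2*z)/2 - cos(2*z)/2.
Then F(pi/2) - F(0) = (1/2) - (-1/2) = 1.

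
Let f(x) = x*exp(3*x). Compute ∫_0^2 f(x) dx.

1/9 + 5*exp(6)/9

Integrate by parts once (u = x, dv = exp(3*x) dx).
An antiderivative is F(x) = (3*x - 1)*exp(3*x)/9.
Then F(2) - F(0) = (5*exp(6)/9) - (-1/9) = 1/9 + 5*exp(6)/9.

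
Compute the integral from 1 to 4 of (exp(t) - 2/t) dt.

-log(16) - exp(1) + exp(4)

An antiderivative is F(t) = exp(t) - 2*log(t).
Then F(4) - F(1) = (-log(16) + exp(4)) - (exp(1)) = -log(16) - exp(1) + exp(4).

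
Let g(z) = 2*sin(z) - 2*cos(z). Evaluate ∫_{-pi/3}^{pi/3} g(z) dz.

-2*sqrt(3)

An antiderivative is F(z) = -2*sin(z) - 2*cos(z).
Then F(pi/3) - F(-pi/3) = (-sqrt(3) - 1) - (-1 + sqrt(3)) = -2*sqrt(3).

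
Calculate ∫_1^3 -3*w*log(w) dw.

6 - 27*log(3)/2

Integrate by parts once (u = ln w, dv = -3*w dw).
An antiderivative is F(w) = -3*w**2*(2*log(w) - 1)/4.
Then F(3) - F(1) = (27/4 - 27*log(3)/2) - (3/4) = 6 - 27*log(3)/2.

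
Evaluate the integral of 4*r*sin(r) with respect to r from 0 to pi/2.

Integrate by parts once (u = r, dv = 4*sin(r) dr).
An antiderivative is F(r) = -4*r*cos(r) + 4*sin(r).
Then F(pi/2) - F(0) = (4) - (0) = 4.

4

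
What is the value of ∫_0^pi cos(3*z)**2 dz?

Use the identity cos^2(3*z) = (1 + cos(6*z))/2.
An antiderivative is F(z) = z/2 + sin(6*z)/12.
Then F(pi) - F(0) = (pi/2) - (0) = pi/2.

pi/2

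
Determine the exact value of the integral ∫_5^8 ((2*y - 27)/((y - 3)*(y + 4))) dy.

-5*log(3) - 3*log(5) + 13*log(2)

Factor the denominator: y**2 + y - 12 = (y + 4)(y - 3).
Partial fractions: (2*y - 27)/((y - 3)*(y + 4)) = 5/(y + 4) - 3/(y - 3).
An antiderivative is F(y) = -3*log(y - 3) + 5*log(y + 4).
Then F(8) - F(5) = (-3*log(5) + 5*log(3) + 10*log(2)) - (-3*log(2) + 10*log(3)) = -5*log(3) - 3*log(5) + 13*log(2).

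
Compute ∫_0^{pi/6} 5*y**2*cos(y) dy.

Integrate by parts twice (u = y^2, dv = 5*cos(y) dy).
An antiderivative is F(y) = 5*y**2*sin(y) + 10*y*cos(y) - 10*sin(y).
Then F(pi/6) - F(0) = (-5 + 5*pi**2/72 + 5*sqrt(3)*pi/6) - (0) = -5 + 5*pi**2/72 + 5*sqrt(3)*pi/6.

-5 + 5*pi**2/72 + 5*sqrt(3)*pi/6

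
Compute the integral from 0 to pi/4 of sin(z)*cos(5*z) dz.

Use the identity sin(z)cos(5*z) = [sin(6*z) + sin(-4*z)]/2.
An antiderivative is F(z) = cos(4*z)/8 - cos(6*z)/12.
Then F(pi/4) - F(0) = (-1/8) - (1/24) = -1/6.

-1/6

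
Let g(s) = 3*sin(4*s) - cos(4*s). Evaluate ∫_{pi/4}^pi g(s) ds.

An antiderivative is F(s) = -sin(4*s)/4 - 3*cos(4*s)/4.
Then F(pi) - F(pi/4) = (-3/4) - (3/4) = -3/2.

-3/2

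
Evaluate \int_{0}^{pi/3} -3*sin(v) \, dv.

An antiderivative is F(v) = 3*cos(v).
Then F(pi/3) - F(0) = (3/2) - (3) = -3/2.

-3/2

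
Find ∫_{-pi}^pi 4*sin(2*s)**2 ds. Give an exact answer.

Use the identity sin^2(2*s) = (1 - cos(4*s))/2.
An antiderivative is F(s) = 2*s - sin(4*s)/2.
Then F(pi) - F(-pi) = (2*pi) - (-2*pi) = 4*pi.

4*pi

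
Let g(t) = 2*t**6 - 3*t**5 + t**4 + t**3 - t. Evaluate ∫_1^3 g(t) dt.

By the power rule, an antiderivative is F(t) = 2*t**7/7 - t**6/2 + t**5/5 + t**4/4 - t**2/2.
Then F(3) - F(1) = (45459/140) - (-37/140) = 11374/35.

11374/35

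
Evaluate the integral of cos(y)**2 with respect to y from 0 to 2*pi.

pi

Use the identity cos^2(y) = (1 + cos(2*y))/2.
An antiderivative is F(y) = y/2 + sin(2*y)/4.
Then F(2*pi) - F(0) = (pi) - (0) = pi.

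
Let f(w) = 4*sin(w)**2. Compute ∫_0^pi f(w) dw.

Use the identity sin^2(w) = (1 - cos(2*w))/2.
An antiderivative is F(w) = 2*w - sin(2*w).
Then F(pi) - F(0) = (2*pi) - (0) = 2*pi.

2*pi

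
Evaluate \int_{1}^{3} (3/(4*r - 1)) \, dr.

An antiderivative is F(r) = 3*log(4*r - 1)/4.
Then F(3) - F(1) = (3*log(11)/4) - (3*log(3)/4) = -3*log(3)/4 + 3*log(11)/4.

-3*log(3)/4 + 3*log(11)/4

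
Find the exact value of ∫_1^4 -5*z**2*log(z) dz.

Integrate by parts once (u = ln z, dv = -5*z**2 dz).
An antiderivative is F(z) = -5*z**3*(3*log(z) - 1)/9.
Then F(4) - F(1) = (320/9 - 640*log(2)/3) - (5/9) = 35 - 640*log(2)/3.

35 - 640*log(2)/3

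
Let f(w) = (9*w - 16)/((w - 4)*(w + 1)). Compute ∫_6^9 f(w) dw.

-5*log(7) + log(2) + 9*log(5)

Factor the denominator: w**2 - 3*w - 4 = (w + 1)(w - 4).
Partial fractions: (9*w - 16)/((w - 4)*(w + 1)) = 5/(w + 1) + 4/(w - 4).
An antiderivative is F(w) = 4*log(w - 4) + 5*log(w + 1).
Then F(9) - F(6) = (5*log(2) + 9*log(5)) - (4*log(2) + 5*log(7)) = -5*log(7) + log(2) + 9*log(5).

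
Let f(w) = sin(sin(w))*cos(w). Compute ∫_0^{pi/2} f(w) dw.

Let u = sin(w), so du = cos(w) dw. When w = 0, u = 0; when w = pi/2, u = 1.
The integral becomes ∫ sin(u) du from 0 to 1, with antiderivative -cos(u).
Back in w: F(w) = -cos(sin(w)).
Then F(pi/2) - F(0) = (-cos(1)) - (-1) = 1 - cos(1).

1 - cos(1)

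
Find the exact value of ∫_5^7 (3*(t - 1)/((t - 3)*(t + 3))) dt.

log(25/8)

Factor the denominator: t**2 - 9 = (t + 3)(t - 3).
Partial fractions: 3*(t - 1)/((t - 3)*(t + 3)) = 2/(t + 3) + 1/(t - 3).
An antiderivative is F(t) = log(t - 3) + 2*log(t + 3).
Then F(7) - F(5) = (4*log(2) + 2*log(5)) - (7*log(2)) = log(25/8).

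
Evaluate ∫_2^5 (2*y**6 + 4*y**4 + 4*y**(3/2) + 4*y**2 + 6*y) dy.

-32*sqrt(2)/5 + 40*sqrt(5) + 874239/35

By the power rule, an antiderivative is F(y) = 2*y**7/7 + 8*y**(5/2)/5 + 4*y**5/5 + 4*y**3/3 + 3*y**2.
Then F(5) - F(2) = (40*sqrt(5) + 526325/21) - (32*sqrt(2)/5 + 8908/105) = -32*sqrt(2)/5 + 40*sqrt(5) + 874239/35.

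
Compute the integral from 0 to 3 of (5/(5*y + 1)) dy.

log(16)

Let u = 5*y + 1, so du = 5 dy. When y = 0, u = 1; when y = 3, u = 16.
The integral becomes ∫ 1/u du from 1 to 16, with antiderivative log(u).
Back in y: F(y) = log(5*y + 1).
Then F(3) - F(0) = (log(16)) - (0) = log(16).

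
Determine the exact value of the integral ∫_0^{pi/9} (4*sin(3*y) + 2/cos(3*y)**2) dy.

An antiderivative is F(y) = -4*cos(3*y)/3 + 2*tan(3*y)/3.
Then F(pi/9) - F(0) = (-2/3 + 2*sqrt(3)/3) - (-4/3) = 2/3 + 2*sqrt(3)/3.

2/3 + 2*sqrt(3)/3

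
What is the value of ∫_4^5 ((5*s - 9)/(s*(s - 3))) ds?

Factor the denominator: s**2 - 3*s = s(s - 3).
Partial fractions: (5*s - 9)/(s*(s - 3)) = 3/s + 2/(s - 3).
An antiderivative is F(s) = 3*log(s) + 2*log(s - 3).
Then F(5) - F(4) = (2*log(2) + 3*log(5)) - (log(64)) = -4*log(2) + 3*log(5).

-4*log(2) + 3*log(5)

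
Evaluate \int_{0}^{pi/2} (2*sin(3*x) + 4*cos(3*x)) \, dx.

-2/3

An antiderivative is F(x) = 4*sin(3*x)/3 - 2*cos(3*x)/3.
Then F(pi/2) - F(0) = (-4/3) - (-2/3) = -2/3.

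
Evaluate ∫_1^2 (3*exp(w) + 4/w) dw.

-3*exp(1) + log(16) + 3*exp(2)

An antiderivative is F(w) = 3*exp(w) + 4*log(w).
Then F(2) - F(1) = (log(16) + 3*exp(2)) - (3*exp(1)) = -3*exp(1) + log(16) + 3*exp(2).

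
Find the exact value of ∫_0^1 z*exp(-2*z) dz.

Integrate by parts once (u = z, dv = exp(-2*z) dz).
An antiderivative is F(z) = (-2*z - 1)*exp(-2*z)/4.
Then F(1) - F(0) = (-3*exp(-2)/4) - (-1/4) = (-3 + exp(2))*exp(-2)/4.

(-3 + exp(2))*exp(-2)/4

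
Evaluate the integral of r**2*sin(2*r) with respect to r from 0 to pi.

-pi**2/2

Integrate by parts twice (u = r^2, dv = sin(2*r) dr).
An antiderivative is F(r) = -r**2*cos(2*r)/2 + r*sin(2*r)/2 + cos(2*r)/4.
Then F(pi) - F(0) = (1/4 - pi**2/2) - (1/4) = -pi**2/2.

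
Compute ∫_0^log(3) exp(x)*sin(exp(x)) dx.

Let u = exp(x), so du = exp(x) dx. When x = 0, u = 1; when x = log(3), u = 3.
The integral becomes ∫ sin(u) du from 1 to 3, with antiderivative -cos(u).
Back in x: F(x) = -cos(exp(x)).
Then F(log(3)) - F(0) = (-cos(3)) - (-cos(1)) = cos(1) - cos(3).

cos(1) - cos(3)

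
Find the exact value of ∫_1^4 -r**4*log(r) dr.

Integrate by parts once (u = ln r, dv = -r**4 dr).
An antiderivative is F(r) = -r**5*(5*log(r) - 1)/25.
Then F(4) - F(1) = (1024/25 - 2048*log(2)/5) - (1/25) = 1023/25 - 2048*log(2)/5.

1023/25 - 2048*log(2)/5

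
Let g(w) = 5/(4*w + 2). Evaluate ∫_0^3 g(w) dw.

5*log(7)/4

An antiderivative is F(w) = 5*log(4*w + 2)/4.
Then F(3) - F(0) = (5*log(14)/4) - (5*log(2)/4) = 5*log(7)/4.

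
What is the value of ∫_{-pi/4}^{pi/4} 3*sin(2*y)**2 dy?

Use the identity sin^2(2*y) = (1 - cos(4*y))/2.
An antiderivative is F(y) = 3*y/2 - 3*sin(4*y)/8.
Then F(pi/4) - F(-pi/4) = (3*pi/8) - (-3*pi/8) = 3*pi/4.

3*pi/4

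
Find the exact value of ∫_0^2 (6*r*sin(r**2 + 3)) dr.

3*cos(3) - 3*cos(7)

Let u = r**2 + 3, so du = 2*r dr. When r = 0, u = 3; when r = 2, u = 7.
The integral becomes 3·∫ sin(u) du from 3 to 7, with antiderivative -3*cos(u).
Back in r: F(r) = -3*cos(r**2 + 3).
Then F(2) - F(0) = (-3*cos(7)) - (-3*cos(3)) = 3*cos(3) - 3*cos(7).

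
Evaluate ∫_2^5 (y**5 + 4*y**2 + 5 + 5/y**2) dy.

By the power rule, an antiderivative is F(y) = y**6/6 + 4*y**3/3 + 5*y - 5/y.
Then F(5) - F(2) = (16769/6) - (173/6) = 2766.

2766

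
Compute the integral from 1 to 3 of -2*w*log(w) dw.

Integrate by parts once (u = ln w, dv = -2*w dw).
An antiderivative is F(w) = -w**2*(2*log(w) - 1)/2.
Then F(3) - F(1) = (9/2 - 9*log(3)) - (1/2) = 4 - 9*log(3).

4 - 9*log(3)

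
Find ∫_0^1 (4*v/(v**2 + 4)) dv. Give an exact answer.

Let u = v**2 + 4, so du = 2*v dv. When v = 0, u = 4; when v = 1, u = 5.
The integral becomes 2·∫ 1/u du from 4 to 5, with antiderivative 2*log(u).
Back in v: F(v) = 2*log(v**2 + 4).
Then F(1) - F(0) = (log(25)) - (log(16)) = log(25/16).

log(25/16)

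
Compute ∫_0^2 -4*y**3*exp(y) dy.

Integrate by parts 3 times (u = y^3, dv = -4*exp(y) dy).
An antiderivative is F(y) = (-4*y**3 + 12*y**2 - 24*y + 24)*exp(y).
Then F(2) - F(0) = (-8*exp(2)) - (24) = -8*exp(2) - 24.

-8*exp(2) - 24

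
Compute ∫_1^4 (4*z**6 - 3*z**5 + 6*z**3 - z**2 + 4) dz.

By the power rule, an antiderivative is F(z) = 4*z**7/7 - z**6/2 + 3*z**4/2 - z**3/3 + 4*z.
Then F(4) - F(1) = (161552/21) - (110/21) = 53814/7.

53814/7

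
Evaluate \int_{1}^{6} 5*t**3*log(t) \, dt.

-6475/16 + 1620*log(2) + 1620*log(3)

Integrate by parts once (u = ln t, dv = 5*t**3 dt).
An antiderivative is F(t) = 5*t**4*(4*log(t) - 1)/16.
Then F(6) - F(1) = (-405 + 1620*log(2) + 1620*log(3)) - (-5/16) = -6475/16 + 1620*log(2) + 1620*log(3).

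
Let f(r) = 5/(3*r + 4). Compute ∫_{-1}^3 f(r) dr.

5*log(13)/3

An antiderivative is F(r) = 5*log(3*r + 4)/3.
Then F(3) - F(-1) = (5*log(13)/3) - (0) = 5*log(13)/3.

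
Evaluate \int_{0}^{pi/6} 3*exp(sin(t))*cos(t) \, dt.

Let u = sin(t), so du = cos(t) dt. When t = 0, u = 0; when t = pi/6, u = 1/2.
The integral becomes 3·∫ exp(u) du from 0 to 1/2, with antiderivative 3*exp(u).
Back in t: F(t) = 3*exp(sin(t)).
Then F(pi/6) - F(0) = (3*exp(1/2)) - (3) = -3 + 3*exp(1/2).

-3 + 3*exp(1/2)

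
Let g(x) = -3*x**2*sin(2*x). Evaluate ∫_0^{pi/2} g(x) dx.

3/2 - 3*pi**2/8

Integrate by parts twice (u = x^2, dv = -3*sin(2*x) dx).
An antiderivative is F(x) = 3*x**2*cos(2*x)/2 - 3*x*sin(2*x)/2 - 3*cos(2*x)/4.
Then F(pi/2) - F(0) = (3/4 - 3*pi**2/8) - (-3/4) = 3/2 - 3*pi**2/8.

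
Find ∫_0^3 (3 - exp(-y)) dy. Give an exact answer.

An antiderivative is F(y) = 3*y + exp(-y).
Then F(3) - F(0) = (exp(-3) + 9) - (1) = exp(-3) + 8.

exp(-3) + 8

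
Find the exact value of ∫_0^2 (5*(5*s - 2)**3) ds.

1020

Let u = 5*s - 2, so du = 5 ds. When s = 0, u = -2; when s = 2, u = 8.
The integral becomes ∫ u**3 du from -2 to 8, with antiderivative u**4/4.
Back in s: F(s) = (5*s - 2)**4/4.
Then F(2) - F(0) = (1024) - (4) = 1020.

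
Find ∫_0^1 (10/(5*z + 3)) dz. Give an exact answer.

Let u = 5*z + 3, so du = 5 dz. When z = 0, u = 3; when z = 1, u = 8.
The integral becomes 2·∫ 1/u du from 3 to 8, with antiderivative 2*log(u).
Back in z: F(z) = 2*log(5*z + 3).
Then F(1) - F(0) = (log(64)) - (log(9)) = log(64/9).

log(64/9)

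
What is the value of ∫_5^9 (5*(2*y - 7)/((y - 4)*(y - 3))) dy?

Factor the denominator: y**2 - 7*y + 12 = (y - 3)(y - 4).
Partial fractions: 5*(2*y - 7)/((y - 4)*(y - 3)) = 5/(y - 3) + 5/(y - 4).
An antiderivative is F(y) = 5*log(y - 4) + 5*log(y - 3).
Then F(9) - F(5) = (5*log(2) + 5*log(3) + 5*log(5)) - (log(32)) = 5*log(3) + 5*log(5).

5*log(3) + 5*log(5)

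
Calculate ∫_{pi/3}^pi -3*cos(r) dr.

3*sqrt(3)/2

An antiderivative is F(r) = -3*sin(r).
Then F(pi) - F(pi/3) = (0) - (-3*sqrt(3)/2) = 3*sqrt(3)/2.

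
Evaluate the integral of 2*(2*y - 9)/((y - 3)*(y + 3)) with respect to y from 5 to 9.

Factor the denominator: y**2 - 9 = (y + 3)(y - 3).
Partial fractions: 2*(2*y - 9)/((y - 3)*(y + 3)) = 5/(y + 3) - 1/(y - 3).
An antiderivative is F(y) = -log(y - 3) + 5*log(y + 3).
Then F(9) - F(5) = (4*log(3) + 9*log(2)) - (14*log(2)) = log(81/32).

log(81/32)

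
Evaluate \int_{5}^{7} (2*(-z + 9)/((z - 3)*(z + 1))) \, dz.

-7*log(2) + 5*log(3)

Factor the denominator: z**2 - 2*z - 3 = (z + 1)(z - 3).
Partial fractions: 2*(-z + 9)/((z - 3)*(z + 1)) = -5/(z + 1) + 3/(z - 3).
An antiderivative is F(z) = 3*log(z - 3) - 5*log(z + 1).
Then F(7) - F(5) = (-9*log(2)) - (-5*log(3) - 2*log(2)) = -7*log(2) + 5*log(3).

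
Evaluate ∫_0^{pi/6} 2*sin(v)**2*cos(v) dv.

1/12

Let u = sin(v), so du = cos(v) dv. When v = 0, u = 0; when v = pi/6, u = 1/2.
The integral becomes 2·∫ u**2 du from 0 to 1/2, with antiderivative 2*u**3/3.
Back in v: F(v) = 2*sin(v)**3/3.
Then F(pi/6) - F(0) = (1/12) - (0) = 1/12.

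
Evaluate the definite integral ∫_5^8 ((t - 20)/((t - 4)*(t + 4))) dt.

Factor the denominator: t**2 - 16 = (t + 4)(t - 4).
Partial fractions: (t - 20)/((t - 4)*(t + 4)) = 3/(t + 4) - 2/(t - 4).
An antiderivative is F(t) = -2*log(t - 4) + 3*log(t + 4).
Then F(8) - F(5) = (2*log(2) + 3*log(3)) - (6*log(3)) = log(4/27).

log(4/27)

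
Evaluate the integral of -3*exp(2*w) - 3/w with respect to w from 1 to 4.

An antiderivative is F(w) = -3*exp(2*w)/2 - 3*log(w).
Then F(4) - F(1) = (-3*exp(8)/2 - log(64)) - (-3*exp(2)/2) = -3*exp(8)/2 - log(64) + 3*exp(2)/2.

-3*exp(8)/2 - log(64) + 3*exp(2)/2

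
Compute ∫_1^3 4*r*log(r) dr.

-8 + 18*log(3)

Integrate by parts once (u = ln r, dv = 4*r dr).
An antiderivative is F(r) = r**2*(2*log(r) - 1).
Then F(3) - F(1) = (-9 + 18*log(3)) - (-1) = -8 + 18*log(3).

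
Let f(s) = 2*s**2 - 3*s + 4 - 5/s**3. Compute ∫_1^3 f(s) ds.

100/9

By the power rule, an antiderivative is F(s) = 2*s**3/3 - 3*s**2/2 + 4*s + 5/(2*s**2).
Then F(3) - F(1) = (151/9) - (17/3) = 100/9.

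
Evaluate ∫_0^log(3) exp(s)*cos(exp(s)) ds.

Let u = exp(s), so du = exp(s) ds. When s = 0, u = 1; when s = log(3), u = 3.
The integral becomes ∫ cos(u) du from 1 to 3, with antiderivative sin(u).
Back in s: F(s) = sin(exp(s)).
Then F(log(3)) - F(0) = (sin(3)) - (sin(1)) = -sin(1) + sin(3).

-sin(1) + sin(3)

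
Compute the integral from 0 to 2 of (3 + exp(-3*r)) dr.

19/3 - exp(-6)/3

An antiderivative is F(r) = 3*r - exp(-3*r)/3.
Then F(2) - F(0) = (6 - exp(-6)/3) - (-1/3) = 19/3 - exp(-6)/3.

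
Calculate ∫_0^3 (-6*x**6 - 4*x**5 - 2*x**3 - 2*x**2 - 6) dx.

By the power rule, an antiderivative is F(x) = -6*x**7/7 - 2*x**6/3 - x**4/2 - 2*x**3/3 - 6*x.
Then F(3) - F(0) = (-34119/14) - (0) = -34119/14.

-34119/14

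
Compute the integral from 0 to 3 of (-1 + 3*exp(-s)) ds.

-3*exp(-3)

An antiderivative is F(s) = -s - 3*exp(-s).
Then F(3) - F(0) = (-3 - 3*exp(-3)) - (-3) = -3*exp(-3).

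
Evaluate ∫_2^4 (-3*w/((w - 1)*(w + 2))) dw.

log(4/27)

Factor the denominator: w**2 + w - 2 = (w + 2)(w - 1).
Partial fractions: -3*w/((w - 1)*(w + 2)) = -2/(w + 2) - 1/(w - 1).
An antiderivative is F(w) = -log(w - 1) - 2*log(w + 2).
Then F(4) - F(2) = (-3*log(3) - 2*log(2)) - (-log(16)) = log(4/27).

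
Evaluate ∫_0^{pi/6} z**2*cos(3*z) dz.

-2/27 + pi**2/108

Integrate by parts twice (u = z^2, dv = cos(3*z) dz).
An antiderivative is F(z) = z**2*sin(3*z)/3 + 2*z*cos(3*z)/9 - 2*sin(3*z)/27.
Then F(pi/6) - F(0) = (-2/27 + pi**2/108) - (0) = -2/27 + pi**2/108.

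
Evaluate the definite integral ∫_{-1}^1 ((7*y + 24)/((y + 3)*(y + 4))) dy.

-4*log(3) + 3*log(2) + 4*log(5)

Factor the denominator: y**2 + 7*y + 12 = (y + 4)(y + 3).
Partial fractions: (7*y + 24)/((y + 3)*(y + 4)) = 4/(y + 4) + 3/(y + 3).
An antiderivative is F(y) = 3*log(y + 3) + 4*log(y + 4).
Then F(1) - F(-1) = (6*log(2) + 4*log(5)) - (3*log(2) + 4*log(3)) = -4*log(3) + 3*log(2) + 4*log(5).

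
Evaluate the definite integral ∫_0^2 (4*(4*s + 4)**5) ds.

1490944/3

Let u = 4*s + 4, so du = 4 ds. When s = 0, u = 4; when s = 2, u = 12.
The integral becomes ∫ u**5 du from 4 to 12, with antiderivative u**6/6.
Back in s: F(s) = (4*s + 4)**6/6.
Then F(2) - F(0) = (497664) - (2048/3) = 1490944/3.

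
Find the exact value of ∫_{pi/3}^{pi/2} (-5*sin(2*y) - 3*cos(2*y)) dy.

An antiderivative is F(y) = -3*sin(2*y)/2 + 5*cos(2*y)/2.
Then F(pi/2) - F(pi/3) = (-5/2) - (-3*sqrt(3)/4 - 5/4) = -5/4 + 3*sqrt(3)/4.

-5/4 + 3*sqrt(3)/4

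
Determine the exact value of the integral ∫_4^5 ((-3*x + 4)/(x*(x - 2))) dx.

Factor the denominator: x**2 - 2*x = x(x - 2).
Partial fractions: (-3*x + 4)/(x*(x - 2)) = -2/x - 1/(x - 2).
An antiderivative is F(x) = -2*log(x) - log(x - 2).
Then F(5) - F(4) = (-log(75)) - (-log(32)) = log(32/75).

log(32/75)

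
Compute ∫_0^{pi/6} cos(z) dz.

An antiderivative is F(z) = sin(z).
Then F(pi/6) - F(0) = (1/2) - (0) = 1/2.

1/2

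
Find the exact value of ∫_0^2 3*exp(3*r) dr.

-1 + exp(6)

Let u = 3*r, so du = 3 dr. When r = 0, u = 0; when r = 2, u = 6.
The integral becomes ∫ exp(u) du from 0 to 6, with antiderivative exp(u).
Back in r: F(r) = exp(3*r).
Then F(2) - F(0) = (exp(6)) - (1) = -1 + exp(6).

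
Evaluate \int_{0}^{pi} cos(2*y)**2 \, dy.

Use the identity cos^2(2*y) = (1 + cos(4*y))/2.
An antiderivative is F(y) = y/2 + sin(4*y)/8.
Then F(pi) - F(0) = (pi/2) - (0) = pi/2.

pi/2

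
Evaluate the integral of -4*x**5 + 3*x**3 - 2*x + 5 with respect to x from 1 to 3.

By the power rule, an antiderivative is F(x) = -2*x**6/3 + 3*x**4/4 - x**2 + 5*x.
Then F(3) - F(1) = (-1677/4) - (49/12) = -1270/3.

-1270/3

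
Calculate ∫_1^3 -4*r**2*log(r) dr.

104/9 - 36*log(3)

Integrate by parts once (u = ln r, dv = -4*r**2 dr).
An antiderivative is F(r) = -4*r**3*(3*log(r) - 1)/9.
Then F(3) - F(1) = (12 - 36*log(3)) - (4/9) = 104/9 - 36*log(3).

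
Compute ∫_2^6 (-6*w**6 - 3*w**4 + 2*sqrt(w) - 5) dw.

By the power rule, an antiderivative is F(w) = -6*w**7/7 - 3*w**5/5 + 4*w**(3/2)/3 - 5*w.
Then F(6) - F(2) = (-8562426/35 + 8*sqrt(6)) - (-4862/35 + 8*sqrt(2)/3) = -8557564/35 - 8*sqrt(2)/3 + 8*sqrt(6).

-8557564/35 - 8*sqrt(2)/3 + 8*sqrt(6)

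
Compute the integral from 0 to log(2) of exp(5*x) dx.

Let u = exp(x), so du = exp(x) dx. When x = 0, u = 1; when x = log(2), u = 2.
The integral becomes ∫ u**4 du from 1 to 2, with antiderivative u**5/5.
Back in x: F(x) = exp(5*x)/5.
Then F(log(2)) - F(0) = (32/5) - (1/5) = 31/5.

31/5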